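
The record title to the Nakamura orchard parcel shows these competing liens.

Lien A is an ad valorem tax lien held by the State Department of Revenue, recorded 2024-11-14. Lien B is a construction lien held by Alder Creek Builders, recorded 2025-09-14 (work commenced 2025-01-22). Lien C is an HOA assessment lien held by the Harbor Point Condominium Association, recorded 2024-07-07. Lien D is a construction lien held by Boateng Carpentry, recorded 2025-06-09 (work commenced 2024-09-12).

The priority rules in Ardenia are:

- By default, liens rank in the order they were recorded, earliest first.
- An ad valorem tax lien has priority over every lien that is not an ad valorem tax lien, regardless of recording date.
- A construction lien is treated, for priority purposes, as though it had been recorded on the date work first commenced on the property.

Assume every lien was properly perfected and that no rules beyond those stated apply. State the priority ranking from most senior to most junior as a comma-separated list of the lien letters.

A, C, D, B

Effective dates: B relates back to 2025-01-22 (work commenced); D is treated as recorded 2024-09-12, the work-commencement date.
A, as an ad valorem tax lien, has superpriority and ranks first.
The other liens, earliest effective date first: C (2024-07-07), D (2024-09-12), B (2025-01-22).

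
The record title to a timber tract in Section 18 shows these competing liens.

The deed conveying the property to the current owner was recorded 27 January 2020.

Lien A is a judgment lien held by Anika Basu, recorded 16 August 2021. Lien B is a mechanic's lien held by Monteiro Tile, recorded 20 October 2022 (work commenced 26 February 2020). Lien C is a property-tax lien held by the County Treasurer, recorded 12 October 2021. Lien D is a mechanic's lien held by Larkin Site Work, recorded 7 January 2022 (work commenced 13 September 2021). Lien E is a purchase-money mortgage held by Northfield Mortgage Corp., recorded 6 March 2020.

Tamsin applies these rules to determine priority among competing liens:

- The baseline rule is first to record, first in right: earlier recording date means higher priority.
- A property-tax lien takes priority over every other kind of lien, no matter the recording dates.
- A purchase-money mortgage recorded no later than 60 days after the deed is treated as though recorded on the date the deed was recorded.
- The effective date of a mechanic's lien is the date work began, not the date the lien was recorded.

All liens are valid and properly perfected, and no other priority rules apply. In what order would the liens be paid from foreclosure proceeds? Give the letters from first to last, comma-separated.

Adjusting effective dates: B is treated as recorded 26 February 2020, the work-commencement date; D relates back to 13 September 2021 (work commenced); E was recorded within the 60-day window, so its effective date is the deed date 27 January 2020.
C is a property-tax lien, so it outranks all other liens regardless of date.
Among the remaining liens, by effective date: E (27 January 2020), B (26 February 2020), A (16 August 2021), D (13 September 2021).

C, E, B, A, D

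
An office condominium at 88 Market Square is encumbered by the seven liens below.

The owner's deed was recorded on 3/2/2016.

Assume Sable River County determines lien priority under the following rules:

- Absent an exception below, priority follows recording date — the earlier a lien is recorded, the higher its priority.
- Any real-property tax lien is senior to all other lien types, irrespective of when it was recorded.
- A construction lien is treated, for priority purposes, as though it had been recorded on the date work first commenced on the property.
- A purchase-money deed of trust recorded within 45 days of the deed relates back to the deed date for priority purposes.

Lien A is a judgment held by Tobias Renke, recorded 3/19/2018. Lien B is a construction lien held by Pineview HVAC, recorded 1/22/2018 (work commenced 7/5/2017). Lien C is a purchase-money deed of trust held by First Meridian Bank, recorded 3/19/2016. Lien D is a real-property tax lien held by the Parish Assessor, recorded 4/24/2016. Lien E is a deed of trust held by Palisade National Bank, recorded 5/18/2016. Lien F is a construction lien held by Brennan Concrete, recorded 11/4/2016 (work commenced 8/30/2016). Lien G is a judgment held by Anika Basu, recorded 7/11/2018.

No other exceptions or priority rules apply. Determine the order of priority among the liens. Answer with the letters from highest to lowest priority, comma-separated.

D, C, E, F, B, A, G

Effective dates after the stated exceptions: B is treated as recorded 7/5/2017, the work-commencement date; C's effective date is the deed date, 3/2/2016; F relates back to 8/30/2016 (work commenced).
D is a real-property tax lien and takes priority over every other lien.
Ordering the rest by effective date: C (3/2/2016), E (5/18/2016), F (8/30/2016), B (7/5/2017), A (3/19/2018), G (7/11/2018).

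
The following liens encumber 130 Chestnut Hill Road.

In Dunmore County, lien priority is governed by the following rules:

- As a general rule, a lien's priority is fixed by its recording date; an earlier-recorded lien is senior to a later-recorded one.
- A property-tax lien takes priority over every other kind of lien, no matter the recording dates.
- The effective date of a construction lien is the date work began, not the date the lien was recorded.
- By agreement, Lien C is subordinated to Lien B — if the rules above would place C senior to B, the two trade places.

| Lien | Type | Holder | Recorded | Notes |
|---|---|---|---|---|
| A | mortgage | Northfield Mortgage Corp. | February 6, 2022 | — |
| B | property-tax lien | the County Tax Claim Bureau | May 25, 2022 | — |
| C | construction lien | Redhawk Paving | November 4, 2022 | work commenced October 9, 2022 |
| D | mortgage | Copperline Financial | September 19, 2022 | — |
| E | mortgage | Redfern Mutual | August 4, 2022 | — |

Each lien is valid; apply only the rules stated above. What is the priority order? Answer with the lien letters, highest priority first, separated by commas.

B, A, E, D, C

Effective dates after the stated exceptions: C relates back to October 9, 2022 (work commenced).
B is a property-tax lien, so it outranks all other liens regardless of date.
Among the remaining liens, by effective date: A (February 6, 2022), E (August 4, 2022), D (September 19, 2022), C (October 9, 2022).
C already ranks below B; the subordination has no effect.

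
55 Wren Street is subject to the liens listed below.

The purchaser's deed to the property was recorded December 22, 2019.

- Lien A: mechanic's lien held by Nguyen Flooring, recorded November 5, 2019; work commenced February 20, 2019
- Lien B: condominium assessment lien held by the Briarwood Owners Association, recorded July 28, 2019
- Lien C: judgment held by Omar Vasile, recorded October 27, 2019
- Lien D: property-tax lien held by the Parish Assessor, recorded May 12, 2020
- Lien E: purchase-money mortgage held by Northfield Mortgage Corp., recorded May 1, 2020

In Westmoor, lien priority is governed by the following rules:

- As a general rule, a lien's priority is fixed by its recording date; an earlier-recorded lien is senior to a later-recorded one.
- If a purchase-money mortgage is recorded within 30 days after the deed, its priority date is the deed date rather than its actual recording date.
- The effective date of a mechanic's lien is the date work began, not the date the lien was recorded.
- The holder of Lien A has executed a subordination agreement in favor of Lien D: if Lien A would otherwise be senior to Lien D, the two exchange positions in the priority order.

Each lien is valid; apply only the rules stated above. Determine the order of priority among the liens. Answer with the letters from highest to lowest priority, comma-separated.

Effective dates: A relates back to February 20, 2019 (work commenced); E was recorded 131 days after the deed — beyond 30 days — so no relation-back applies.
Ordering by effective date: A (February 20, 2019), B (July 28, 2019), C (October 27, 2019), E (May 1, 2020), D (May 12, 2020).
Because A would otherwise rank above D, the subordination swaps them.

D, B, C, E, A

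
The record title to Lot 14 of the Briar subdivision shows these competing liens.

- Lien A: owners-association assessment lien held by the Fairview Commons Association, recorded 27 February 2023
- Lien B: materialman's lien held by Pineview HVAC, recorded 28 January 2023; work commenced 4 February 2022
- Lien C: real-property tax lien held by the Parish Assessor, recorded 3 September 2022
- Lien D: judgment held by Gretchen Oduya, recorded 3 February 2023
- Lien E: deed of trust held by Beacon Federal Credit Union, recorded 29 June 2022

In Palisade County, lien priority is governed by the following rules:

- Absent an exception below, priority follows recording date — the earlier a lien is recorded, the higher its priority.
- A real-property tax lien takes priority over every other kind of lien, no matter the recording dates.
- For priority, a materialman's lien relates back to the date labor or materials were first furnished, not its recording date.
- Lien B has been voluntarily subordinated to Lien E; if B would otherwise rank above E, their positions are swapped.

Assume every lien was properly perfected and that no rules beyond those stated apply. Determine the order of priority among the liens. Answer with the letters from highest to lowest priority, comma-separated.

First, effective dates: B relates back to 4 February 2022 (work commenced).
As a real-property tax lien, C is senior to every other lien.
Among the remaining liens, by effective date: B (4 February 2022), E (29 June 2022), D (3 February 2023), A (27 February 2023).
Because B would otherwise rank above E, the subordination swaps them.

C, E, B, D, A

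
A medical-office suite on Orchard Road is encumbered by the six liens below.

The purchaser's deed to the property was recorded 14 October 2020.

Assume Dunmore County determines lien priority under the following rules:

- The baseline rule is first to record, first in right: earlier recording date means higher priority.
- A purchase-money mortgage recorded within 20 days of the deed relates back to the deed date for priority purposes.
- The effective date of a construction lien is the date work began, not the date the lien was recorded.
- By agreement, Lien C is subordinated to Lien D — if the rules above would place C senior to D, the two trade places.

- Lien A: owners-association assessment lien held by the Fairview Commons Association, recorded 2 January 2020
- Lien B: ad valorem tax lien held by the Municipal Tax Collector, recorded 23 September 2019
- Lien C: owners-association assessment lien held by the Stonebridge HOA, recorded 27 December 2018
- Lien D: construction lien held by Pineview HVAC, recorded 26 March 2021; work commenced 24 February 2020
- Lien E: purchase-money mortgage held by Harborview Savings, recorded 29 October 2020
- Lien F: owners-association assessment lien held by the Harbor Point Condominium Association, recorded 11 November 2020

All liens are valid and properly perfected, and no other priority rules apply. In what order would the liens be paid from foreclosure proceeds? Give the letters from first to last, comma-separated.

Effective dates: D's effective date is 24 February 2020, when work began; E's effective date is the deed date, 14 October 2020.
Sorted by effective date: C (27 December 2018), B (23 September 2019), A (2 January 2020), D (24 February 2020), E (14 October 2020), F (11 November 2020).
The subordination applies — C was senior to D — so C and D swap.

D, B, A, C, E, F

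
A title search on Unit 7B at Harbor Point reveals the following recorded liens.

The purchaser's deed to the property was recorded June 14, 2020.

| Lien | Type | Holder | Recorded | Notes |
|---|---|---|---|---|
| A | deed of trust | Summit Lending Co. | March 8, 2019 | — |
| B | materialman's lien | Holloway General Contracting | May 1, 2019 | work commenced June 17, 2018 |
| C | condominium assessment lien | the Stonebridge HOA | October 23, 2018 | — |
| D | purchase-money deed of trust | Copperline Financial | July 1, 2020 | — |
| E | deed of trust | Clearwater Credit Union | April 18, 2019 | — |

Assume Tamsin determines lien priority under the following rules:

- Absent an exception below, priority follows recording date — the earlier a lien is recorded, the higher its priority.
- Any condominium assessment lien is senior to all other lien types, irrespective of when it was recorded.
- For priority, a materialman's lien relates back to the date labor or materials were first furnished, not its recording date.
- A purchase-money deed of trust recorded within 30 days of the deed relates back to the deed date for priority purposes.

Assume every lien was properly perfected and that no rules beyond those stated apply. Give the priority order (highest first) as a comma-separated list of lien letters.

First, effective dates: B is treated as recorded June 17, 2018, the work-commencement date; D was recorded within the 30-day window, so its effective date is the deed date June 14, 2020.
C is a condominium assessment lien and takes priority over every other lien.
Remaining liens by effective date: B (June 17, 2018), A (March 8, 2019), E (April 18, 2019), D (June 14, 2020).

C, B, A, E, D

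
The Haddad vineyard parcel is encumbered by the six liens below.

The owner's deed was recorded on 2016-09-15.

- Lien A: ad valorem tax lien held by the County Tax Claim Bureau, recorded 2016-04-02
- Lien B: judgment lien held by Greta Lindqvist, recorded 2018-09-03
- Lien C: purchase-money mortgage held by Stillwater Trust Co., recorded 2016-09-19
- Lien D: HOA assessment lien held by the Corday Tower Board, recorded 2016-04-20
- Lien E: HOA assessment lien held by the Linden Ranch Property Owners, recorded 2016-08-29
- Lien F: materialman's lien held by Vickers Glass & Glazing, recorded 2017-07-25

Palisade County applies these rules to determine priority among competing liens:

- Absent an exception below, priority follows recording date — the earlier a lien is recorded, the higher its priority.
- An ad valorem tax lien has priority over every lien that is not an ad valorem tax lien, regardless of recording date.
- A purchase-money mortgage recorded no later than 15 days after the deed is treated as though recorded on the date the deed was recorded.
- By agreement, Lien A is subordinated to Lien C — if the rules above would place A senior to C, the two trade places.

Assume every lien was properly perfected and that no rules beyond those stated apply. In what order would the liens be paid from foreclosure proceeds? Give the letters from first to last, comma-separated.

C, D, E, A, F, B

Effective dates after the stated exceptions: C's effective date is the deed date, 2016-09-15.
A is an ad valorem tax lien and takes priority over every other lien.
Remaining liens by effective date: D (2016-04-20), E (2016-08-29), C (2016-09-15), F (2017-07-25), B (2018-09-03).
A would otherwise be senior to C, so under the subordination agreement A and C exchange positions.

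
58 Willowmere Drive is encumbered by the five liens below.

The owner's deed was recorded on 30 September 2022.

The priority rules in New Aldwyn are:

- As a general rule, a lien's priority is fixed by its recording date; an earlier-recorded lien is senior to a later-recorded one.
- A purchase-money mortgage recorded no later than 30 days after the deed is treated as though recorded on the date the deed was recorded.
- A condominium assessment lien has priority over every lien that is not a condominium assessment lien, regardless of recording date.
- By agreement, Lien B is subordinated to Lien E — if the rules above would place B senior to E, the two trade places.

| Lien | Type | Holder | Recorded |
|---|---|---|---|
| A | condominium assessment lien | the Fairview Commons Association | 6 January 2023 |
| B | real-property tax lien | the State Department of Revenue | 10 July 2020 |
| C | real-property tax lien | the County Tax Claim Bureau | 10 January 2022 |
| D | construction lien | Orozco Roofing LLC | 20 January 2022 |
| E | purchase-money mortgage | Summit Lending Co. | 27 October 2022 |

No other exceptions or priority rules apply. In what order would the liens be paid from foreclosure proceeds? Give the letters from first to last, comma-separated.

Effective dates after the stated exceptions: E was recorded within the 30-day window, so its effective date is the deed date 30 September 2022.
A, as a condominium assessment lien, has superpriority and ranks first.
The other liens, earliest effective date first: B (10 July 2020), C (10 January 2022), D (20 January 2022), E (30 September 2022).
B would otherwise be senior to E, so under the subordination agreement B and E exchange positions.

A, E, C, D, B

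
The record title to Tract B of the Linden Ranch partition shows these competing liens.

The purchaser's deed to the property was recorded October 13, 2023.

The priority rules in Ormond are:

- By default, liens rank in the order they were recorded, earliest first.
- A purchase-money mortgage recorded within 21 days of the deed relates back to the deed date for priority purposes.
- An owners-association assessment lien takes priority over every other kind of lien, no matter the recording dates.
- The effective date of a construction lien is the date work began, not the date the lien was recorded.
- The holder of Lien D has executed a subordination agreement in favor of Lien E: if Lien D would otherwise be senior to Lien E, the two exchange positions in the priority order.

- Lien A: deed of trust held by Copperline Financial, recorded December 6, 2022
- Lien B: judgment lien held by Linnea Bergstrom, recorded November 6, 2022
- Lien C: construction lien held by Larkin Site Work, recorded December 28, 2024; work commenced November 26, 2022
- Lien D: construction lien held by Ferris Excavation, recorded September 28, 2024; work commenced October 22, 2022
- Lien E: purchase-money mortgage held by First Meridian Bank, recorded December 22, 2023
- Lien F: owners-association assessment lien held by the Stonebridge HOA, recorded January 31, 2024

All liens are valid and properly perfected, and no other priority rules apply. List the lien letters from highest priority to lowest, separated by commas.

Effective dates: C relates back to November 26, 2022 (work commenced); D's effective date is October 22, 2022, when work began; E missed the 21-day window (70 days after the deed), so its recording date stands.
As an owners-association assessment lien, F is senior to every other lien.
Remaining liens by effective date: D (October 22, 2022), B (November 6, 2022), C (November 26, 2022), A (December 6, 2022), E (December 22, 2023).
Because D would otherwise rank above E, the subordination swaps them.

F, E, B, C, A, D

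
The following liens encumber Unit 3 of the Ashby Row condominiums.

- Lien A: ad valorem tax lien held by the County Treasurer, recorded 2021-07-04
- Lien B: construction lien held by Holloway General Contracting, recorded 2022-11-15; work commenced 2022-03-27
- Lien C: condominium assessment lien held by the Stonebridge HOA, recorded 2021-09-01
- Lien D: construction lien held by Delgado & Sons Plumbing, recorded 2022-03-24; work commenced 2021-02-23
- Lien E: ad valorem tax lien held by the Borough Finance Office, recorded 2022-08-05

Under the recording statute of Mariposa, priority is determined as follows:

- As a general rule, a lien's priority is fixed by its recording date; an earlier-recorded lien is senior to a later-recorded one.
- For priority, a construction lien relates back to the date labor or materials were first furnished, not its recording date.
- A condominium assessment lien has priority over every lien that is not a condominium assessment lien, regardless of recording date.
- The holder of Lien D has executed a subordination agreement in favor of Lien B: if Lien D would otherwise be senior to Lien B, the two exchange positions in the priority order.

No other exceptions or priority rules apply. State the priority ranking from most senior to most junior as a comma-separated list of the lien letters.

C, B, A, D, E

First, effective dates: B relates back to 2022-03-27 (work commenced); D relates back to 2021-02-23 (work commenced).
As a condominium assessment lien, C is senior to every other lien.
Remaining liens by effective date: D (2021-02-23), A (2021-07-04), B (2022-03-27), E (2022-08-05).
D would otherwise be senior to B, so under the subordination agreement D and B exchange positions.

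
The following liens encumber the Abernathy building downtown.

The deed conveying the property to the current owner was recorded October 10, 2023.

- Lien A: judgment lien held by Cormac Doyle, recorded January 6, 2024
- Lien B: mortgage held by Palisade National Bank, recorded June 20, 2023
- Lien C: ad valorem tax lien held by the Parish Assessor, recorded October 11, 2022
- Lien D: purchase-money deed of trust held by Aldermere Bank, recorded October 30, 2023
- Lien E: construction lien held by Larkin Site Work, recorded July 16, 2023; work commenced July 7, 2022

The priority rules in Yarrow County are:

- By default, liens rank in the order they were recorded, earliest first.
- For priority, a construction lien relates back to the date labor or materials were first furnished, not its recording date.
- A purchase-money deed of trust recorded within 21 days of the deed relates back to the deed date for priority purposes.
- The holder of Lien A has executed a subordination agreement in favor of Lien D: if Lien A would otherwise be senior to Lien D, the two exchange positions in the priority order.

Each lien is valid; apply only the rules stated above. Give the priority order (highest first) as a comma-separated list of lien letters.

E, C, B, D, A

Effective dates after the stated exceptions: D relates back to the deed date October 10, 2023; E's effective date is July 7, 2022, when work began.
By effective date, earliest first: E (July 7, 2022), C (October 11, 2022), B (June 20, 2023), D (October 10, 2023), A (January 6, 2024).
Since A is not senior to D, the subordination leaves the order unchanged.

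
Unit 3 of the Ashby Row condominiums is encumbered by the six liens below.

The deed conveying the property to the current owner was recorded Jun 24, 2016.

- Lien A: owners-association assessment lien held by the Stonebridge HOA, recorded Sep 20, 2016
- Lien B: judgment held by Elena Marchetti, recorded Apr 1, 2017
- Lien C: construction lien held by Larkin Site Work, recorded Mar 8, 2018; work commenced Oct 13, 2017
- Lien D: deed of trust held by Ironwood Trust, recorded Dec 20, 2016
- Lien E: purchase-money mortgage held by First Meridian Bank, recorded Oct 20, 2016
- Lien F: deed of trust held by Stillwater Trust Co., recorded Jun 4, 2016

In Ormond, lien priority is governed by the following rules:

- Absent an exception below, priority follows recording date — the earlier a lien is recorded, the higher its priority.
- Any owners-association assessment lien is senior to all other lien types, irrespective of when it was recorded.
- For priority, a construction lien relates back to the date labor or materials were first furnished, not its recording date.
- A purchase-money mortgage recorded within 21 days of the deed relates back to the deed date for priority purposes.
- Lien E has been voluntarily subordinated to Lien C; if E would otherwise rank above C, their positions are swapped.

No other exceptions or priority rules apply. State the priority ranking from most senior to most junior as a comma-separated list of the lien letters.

Effective dates: C is treated as recorded Oct 13, 2017, the work-commencement date; E missed the 21-day window (118 days after the deed), so its recording date stands.
As an owners-association assessment lien, A is senior to every other lien.
Ordering the rest by effective date: F (Jun 4, 2016), E (Oct 20, 2016), D (Dec 20, 2016), B (Apr 1, 2017), C (Oct 13, 2017).
E is senior to C before the subordination, so the two trade places.

A, F, C, D, B, E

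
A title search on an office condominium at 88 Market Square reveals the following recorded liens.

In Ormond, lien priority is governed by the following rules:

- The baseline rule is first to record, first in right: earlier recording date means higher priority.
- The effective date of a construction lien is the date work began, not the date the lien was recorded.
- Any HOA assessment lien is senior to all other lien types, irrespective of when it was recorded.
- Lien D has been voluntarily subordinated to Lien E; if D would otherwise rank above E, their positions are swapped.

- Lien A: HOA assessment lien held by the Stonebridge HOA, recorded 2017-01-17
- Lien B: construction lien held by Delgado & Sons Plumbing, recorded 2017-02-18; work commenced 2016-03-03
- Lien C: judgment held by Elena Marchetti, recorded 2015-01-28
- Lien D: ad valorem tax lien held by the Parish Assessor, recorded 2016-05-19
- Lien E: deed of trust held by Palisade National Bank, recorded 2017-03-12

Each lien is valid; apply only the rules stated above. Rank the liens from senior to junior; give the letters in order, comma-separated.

A, C, B, E, D

First, effective dates: B is treated as recorded 2016-03-03, the work-commencement date.
A is an HOA assessment lien, so it outranks all other liens regardless of date.
Ordering the rest by effective date: C (2015-01-28), B (2016-03-03), D (2016-05-19), E (2017-03-12).
The subordination applies — D was senior to E — so D and E swap.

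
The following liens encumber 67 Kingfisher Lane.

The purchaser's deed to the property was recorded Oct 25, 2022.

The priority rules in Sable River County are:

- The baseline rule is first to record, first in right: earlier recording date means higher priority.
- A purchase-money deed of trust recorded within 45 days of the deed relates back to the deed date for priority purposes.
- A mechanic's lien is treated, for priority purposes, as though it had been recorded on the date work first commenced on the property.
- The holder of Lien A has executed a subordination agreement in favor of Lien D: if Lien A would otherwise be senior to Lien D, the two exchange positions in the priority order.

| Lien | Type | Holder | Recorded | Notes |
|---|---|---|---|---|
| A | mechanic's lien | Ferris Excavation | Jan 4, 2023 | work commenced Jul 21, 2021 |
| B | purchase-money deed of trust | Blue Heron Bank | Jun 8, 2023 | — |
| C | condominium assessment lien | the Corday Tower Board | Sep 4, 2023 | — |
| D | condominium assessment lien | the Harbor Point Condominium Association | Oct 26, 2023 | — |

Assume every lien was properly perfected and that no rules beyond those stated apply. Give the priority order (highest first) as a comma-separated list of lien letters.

D, B, C, A

Adjusting effective dates: A is treated as recorded Jul 21, 2021, the work-commencement date; B was recorded 226 days after the deed — beyond 45 days — so no relation-back applies.
Ordering by effective date: A (Jul 21, 2021), B (Jun 8, 2023), C (Sep 4, 2023), D (Oct 26, 2023).
The subordination applies — A was senior to D — so A and D swap.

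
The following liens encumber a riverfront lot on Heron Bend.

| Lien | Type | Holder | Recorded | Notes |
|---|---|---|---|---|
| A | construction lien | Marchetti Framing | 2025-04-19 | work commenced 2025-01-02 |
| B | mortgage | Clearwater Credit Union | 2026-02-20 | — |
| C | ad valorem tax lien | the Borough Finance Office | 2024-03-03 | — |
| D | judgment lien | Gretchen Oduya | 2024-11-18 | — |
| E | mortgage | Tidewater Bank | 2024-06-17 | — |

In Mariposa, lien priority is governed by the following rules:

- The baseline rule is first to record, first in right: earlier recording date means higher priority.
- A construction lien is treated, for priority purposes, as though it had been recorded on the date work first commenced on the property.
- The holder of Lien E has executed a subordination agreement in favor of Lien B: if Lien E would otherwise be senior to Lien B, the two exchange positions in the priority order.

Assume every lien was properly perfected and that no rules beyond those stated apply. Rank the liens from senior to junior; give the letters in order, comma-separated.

C, B, D, A, E

Effective dates after the stated exceptions: A's effective date is 2025-01-02, when work began.
Ordering by effective date: C (2024-03-03), E (2024-06-17), D (2024-11-18), A (2025-01-02), B (2026-02-20).
E is senior to B before the subordination, so the two trade places.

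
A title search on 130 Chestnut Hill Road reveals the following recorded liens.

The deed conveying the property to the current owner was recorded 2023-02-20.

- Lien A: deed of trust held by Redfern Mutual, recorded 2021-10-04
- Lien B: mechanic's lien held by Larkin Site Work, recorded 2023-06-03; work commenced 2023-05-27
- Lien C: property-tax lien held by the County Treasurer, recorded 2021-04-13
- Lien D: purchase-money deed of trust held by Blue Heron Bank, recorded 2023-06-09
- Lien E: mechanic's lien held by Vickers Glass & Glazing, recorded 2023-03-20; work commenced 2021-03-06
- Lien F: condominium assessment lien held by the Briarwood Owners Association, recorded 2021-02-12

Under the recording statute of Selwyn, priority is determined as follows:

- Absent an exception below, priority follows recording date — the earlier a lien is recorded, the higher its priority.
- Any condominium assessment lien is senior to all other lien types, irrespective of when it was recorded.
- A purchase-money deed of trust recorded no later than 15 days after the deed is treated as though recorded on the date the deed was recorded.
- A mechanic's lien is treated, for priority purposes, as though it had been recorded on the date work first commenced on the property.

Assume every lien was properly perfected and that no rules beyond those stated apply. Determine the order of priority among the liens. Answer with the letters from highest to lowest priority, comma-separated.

F, E, C, A, B, D

Effective dates: B is treated as recorded 2023-05-27, the work-commencement date; D was recorded 109 days after the deed, outside the 15-day window, so it keeps its recording date; E is treated as recorded 2021-03-06, the work-commencement date.
F is a condominium assessment lien, so it outranks all other liens regardless of date.
The other liens, earliest effective date first: E (2021-03-06), C (2021-04-13), A (2021-10-04), B (2023-05-27), D (2023-06-09).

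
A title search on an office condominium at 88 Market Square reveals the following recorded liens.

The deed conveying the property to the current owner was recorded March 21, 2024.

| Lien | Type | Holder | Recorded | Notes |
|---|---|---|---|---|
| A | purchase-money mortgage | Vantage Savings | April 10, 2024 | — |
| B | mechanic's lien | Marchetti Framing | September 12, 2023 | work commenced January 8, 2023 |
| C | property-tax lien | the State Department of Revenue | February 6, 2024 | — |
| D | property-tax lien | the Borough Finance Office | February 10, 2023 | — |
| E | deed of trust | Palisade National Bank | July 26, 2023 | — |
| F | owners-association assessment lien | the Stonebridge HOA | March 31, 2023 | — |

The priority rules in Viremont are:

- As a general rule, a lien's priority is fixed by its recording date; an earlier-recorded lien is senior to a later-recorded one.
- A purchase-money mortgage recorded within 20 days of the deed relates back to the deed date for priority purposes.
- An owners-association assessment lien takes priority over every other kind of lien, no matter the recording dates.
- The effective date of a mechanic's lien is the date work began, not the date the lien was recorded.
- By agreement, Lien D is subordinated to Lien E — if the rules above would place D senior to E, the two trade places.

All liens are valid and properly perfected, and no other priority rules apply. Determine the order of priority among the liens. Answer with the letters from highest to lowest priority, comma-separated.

F, B, E, D, C, A

Adjusting effective dates: A relates back to the deed date March 21, 2024; B's effective date is January 8, 2023, when work began.
F, as an owners-association assessment lien, has superpriority and ranks first.
Remaining liens by effective date: B (January 8, 2023), D (February 10, 2023), E (July 26, 2023), C (February 6, 2024), A (March 21, 2024).
D is senior to E before the subordination, so the two trade places.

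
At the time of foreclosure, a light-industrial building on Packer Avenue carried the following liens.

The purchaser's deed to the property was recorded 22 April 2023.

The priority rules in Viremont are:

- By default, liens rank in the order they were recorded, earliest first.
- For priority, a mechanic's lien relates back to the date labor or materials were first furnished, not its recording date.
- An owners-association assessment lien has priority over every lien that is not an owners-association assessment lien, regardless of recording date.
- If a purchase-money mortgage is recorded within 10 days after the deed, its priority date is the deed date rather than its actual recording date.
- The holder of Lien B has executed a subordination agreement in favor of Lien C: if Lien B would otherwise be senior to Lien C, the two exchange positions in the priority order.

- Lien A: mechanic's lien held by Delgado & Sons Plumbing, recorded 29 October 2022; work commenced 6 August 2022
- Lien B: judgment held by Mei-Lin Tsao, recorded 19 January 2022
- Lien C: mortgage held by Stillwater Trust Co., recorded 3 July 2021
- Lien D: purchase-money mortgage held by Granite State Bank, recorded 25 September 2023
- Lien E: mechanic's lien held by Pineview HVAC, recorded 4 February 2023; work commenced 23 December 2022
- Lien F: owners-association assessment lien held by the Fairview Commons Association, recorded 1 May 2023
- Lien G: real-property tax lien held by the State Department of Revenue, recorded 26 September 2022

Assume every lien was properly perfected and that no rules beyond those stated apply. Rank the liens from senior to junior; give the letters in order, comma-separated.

Adjusting effective dates: A's effective date is 6 August 2022, when work began; D was recorded 156 days after the deed — beyond 10 days — so no relation-back applies; E is treated as recorded 23 December 2022, the work-commencement date.
As an owners-association assessment lien, F is senior to every other lien.
Remaining liens by effective date: C (3 July 2021), B (19 January 2022), A (6 August 2022), G (26 September 2022), E (23 December 2022), D (25 September 2023).
B is already junior to C, so the subordination agreement changes nothing.

F, C, B, A, G, E, D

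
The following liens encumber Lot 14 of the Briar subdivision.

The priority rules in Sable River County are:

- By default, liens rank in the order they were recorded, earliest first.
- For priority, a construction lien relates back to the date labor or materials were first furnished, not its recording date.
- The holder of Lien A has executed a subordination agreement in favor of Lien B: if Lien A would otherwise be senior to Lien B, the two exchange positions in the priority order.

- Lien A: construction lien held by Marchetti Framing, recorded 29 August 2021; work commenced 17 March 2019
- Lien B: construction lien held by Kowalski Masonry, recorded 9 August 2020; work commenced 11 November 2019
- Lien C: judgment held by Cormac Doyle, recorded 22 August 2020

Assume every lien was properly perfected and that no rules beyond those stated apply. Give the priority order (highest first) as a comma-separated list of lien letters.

B, A, C

First, effective dates: A is treated as recorded 17 March 2019, the work-commencement date; B's effective date is 11 November 2019, when work began.
Ordering by effective date: A (17 March 2019), B (11 November 2019), C (22 August 2020).
Because A would otherwise rank above B, the subordination swaps them.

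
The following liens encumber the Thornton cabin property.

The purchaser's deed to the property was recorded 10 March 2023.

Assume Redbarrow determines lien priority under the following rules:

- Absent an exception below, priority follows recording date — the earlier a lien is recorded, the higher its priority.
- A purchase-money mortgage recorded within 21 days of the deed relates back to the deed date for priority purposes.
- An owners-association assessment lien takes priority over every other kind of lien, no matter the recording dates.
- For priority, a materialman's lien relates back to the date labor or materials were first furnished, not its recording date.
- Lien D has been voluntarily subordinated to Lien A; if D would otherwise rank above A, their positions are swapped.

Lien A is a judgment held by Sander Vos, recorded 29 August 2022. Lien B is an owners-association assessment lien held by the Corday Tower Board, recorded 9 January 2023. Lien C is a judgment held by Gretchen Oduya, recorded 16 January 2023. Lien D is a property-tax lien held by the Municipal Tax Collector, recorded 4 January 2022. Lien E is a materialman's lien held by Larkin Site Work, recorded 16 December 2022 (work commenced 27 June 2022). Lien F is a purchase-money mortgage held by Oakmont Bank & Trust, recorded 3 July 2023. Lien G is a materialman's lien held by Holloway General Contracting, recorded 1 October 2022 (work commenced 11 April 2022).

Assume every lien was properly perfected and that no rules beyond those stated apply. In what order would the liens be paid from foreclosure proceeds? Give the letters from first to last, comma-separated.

B, A, G, E, D, C, F

Effective dates after the stated exceptions: E is treated as recorded 27 June 2022, the work-commencement date; F missed the 21-day window (115 days after the deed), so its recording date stands; G relates back to 11 April 2022 (work commenced).
B is an owners-association assessment lien and takes priority over every other lien.
Ordering the rest by effective date: D (4 January 2022), G (11 April 2022), E (27 June 2022), A (29 August 2022), C (16 January 2023), F (3 July 2023).
The subordination applies — D was senior to A — so D and A swap.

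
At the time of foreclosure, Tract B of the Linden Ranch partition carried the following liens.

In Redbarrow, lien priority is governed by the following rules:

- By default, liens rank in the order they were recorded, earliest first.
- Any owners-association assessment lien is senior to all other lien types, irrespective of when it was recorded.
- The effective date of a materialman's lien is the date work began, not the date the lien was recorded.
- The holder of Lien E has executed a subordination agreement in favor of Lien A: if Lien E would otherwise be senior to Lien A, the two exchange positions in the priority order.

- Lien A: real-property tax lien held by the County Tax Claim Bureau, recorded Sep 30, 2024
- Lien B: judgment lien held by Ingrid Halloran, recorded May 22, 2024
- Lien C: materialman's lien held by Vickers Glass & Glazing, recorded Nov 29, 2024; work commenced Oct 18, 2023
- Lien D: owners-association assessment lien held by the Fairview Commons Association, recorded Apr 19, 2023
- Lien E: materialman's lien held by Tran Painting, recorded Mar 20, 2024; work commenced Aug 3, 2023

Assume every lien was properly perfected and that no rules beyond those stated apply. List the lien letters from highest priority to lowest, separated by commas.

D, A, C, B, E

First, effective dates: C is treated as recorded Oct 18, 2023, the work-commencement date; E relates back to Aug 3, 2023 (work commenced).
D is an owners-association assessment lien and takes priority over every other lien.
Ordering the rest by effective date: E (Aug 3, 2023), C (Oct 18, 2023), B (May 22, 2024), A (Sep 30, 2024).
E is senior to A before the subordination, so the two trade places.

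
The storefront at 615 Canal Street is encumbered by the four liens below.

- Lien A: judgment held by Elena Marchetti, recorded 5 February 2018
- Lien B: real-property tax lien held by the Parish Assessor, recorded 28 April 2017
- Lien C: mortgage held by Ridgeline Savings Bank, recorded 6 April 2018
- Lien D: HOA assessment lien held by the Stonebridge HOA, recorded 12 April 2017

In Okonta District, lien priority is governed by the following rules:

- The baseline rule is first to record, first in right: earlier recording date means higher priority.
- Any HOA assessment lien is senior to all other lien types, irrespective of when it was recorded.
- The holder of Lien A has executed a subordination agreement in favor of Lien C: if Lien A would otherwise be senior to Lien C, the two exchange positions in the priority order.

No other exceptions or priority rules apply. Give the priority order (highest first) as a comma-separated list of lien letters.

D, as an HOA assessment lien, has superpriority and ranks first.
Remaining liens by effective date: B (28 April 2017), A (5 February 2018), C (6 April 2018).
A would otherwise be senior to C, so under the subordination agreement A and C exchange positions.

D, B, C, A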